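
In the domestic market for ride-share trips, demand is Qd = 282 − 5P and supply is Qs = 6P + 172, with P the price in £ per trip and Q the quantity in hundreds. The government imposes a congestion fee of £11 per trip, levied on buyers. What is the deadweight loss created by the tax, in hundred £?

Before the tax: set 282 − 5P = 6P + 172 → P* = £10, Q* = 232.
With the tax collected from buyers, demand (in seller-price terms) shifts: Qd = 282 − 5(P + 11).
New equilibrium: buyers pay £16, suppliers receive £5, Q = 202. (Wedge: Pb − Ps = 11.)
Quantity falls by |ΔQ| = |232 − 202| = 30.
DWL = ½ · t · |ΔQ| = ½ · 11 · 30 = £165.

Deadweight loss = £165 hundred.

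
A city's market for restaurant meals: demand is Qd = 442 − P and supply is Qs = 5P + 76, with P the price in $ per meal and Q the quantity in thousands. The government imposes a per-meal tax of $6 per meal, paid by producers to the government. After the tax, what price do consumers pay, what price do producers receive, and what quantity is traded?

Before the tax: set 442 − P = 5P + 76 → P* = $61, Q* = 381.
With the tax collected from producers, supply shifts: Qs = 5(P − 6) + 76.
Solving gives Q = 376 with consumers paying $66 and producers receiving $60 (the $6 wedge).
The less price-elastic side of the market bears the larger share of a per-unit tax.

Consumers pay $66; producers receive $60; quantity = 376.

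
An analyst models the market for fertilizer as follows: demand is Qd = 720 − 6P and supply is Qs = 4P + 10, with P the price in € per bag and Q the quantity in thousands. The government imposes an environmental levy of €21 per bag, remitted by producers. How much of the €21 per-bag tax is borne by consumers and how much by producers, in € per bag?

Without the tax, 720 − 6P = 4P + 10 gives 10P = 710, so P* = €71 and Q* = 294.
With the tax collected from producers, supply shifts: Qs = 4(P − 21) + 10.
Solving gives Q = 243.6 with consumers paying €79.4 and producers receiving €58.4 (the €21 wedge).
Burden on consumers: €8.4; on producers: €12.6. (They sum to €21.)

Consumers bear €8.4 per bag; producers bear €12.6 per bag.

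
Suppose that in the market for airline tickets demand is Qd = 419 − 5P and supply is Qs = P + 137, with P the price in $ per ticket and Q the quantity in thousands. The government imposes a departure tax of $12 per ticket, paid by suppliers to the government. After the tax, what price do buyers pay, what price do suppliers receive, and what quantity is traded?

Buyers pay $49; suppliers receive $37; quantity = 174.

Without the tax, 419 − 5P = P + 137 gives 6P = 282, so P* = $47 and Q* = 184.
With the tax collected from suppliers, supply shifts: Qs = (P − 12) + 137.
Solving gives Q = 174 with buyers paying $49 and suppliers receiving $37 (the $12 wedge).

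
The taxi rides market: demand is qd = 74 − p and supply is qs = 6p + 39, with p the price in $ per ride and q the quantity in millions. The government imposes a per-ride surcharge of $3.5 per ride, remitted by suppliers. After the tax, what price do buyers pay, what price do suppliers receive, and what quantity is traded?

Before the tax: set 74 − p = 6p + 39 → p* = $5, q* = 69.
With the tax collected from suppliers, supply shifts: qs = 6(p − 3.5) + 39.
Solving gives q = 66 with buyers paying $8 and suppliers receiving $4.5 (the $3.5 wedge).

Buyers pay $8; suppliers receive $4.5; quantity = 66.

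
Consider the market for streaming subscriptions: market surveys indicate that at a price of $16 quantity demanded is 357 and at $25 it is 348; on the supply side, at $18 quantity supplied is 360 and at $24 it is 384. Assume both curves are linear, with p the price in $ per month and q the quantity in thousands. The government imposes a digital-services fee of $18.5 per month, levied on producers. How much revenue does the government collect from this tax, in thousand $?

Demand slope: (348 − 357)/(25 − 16) = -1, so qd = 373 − p.
Supply slope: (384 − 360)/(24 − 18) = 4, so qs = 4p + 288.
Without the tax, 373 − p = 4p + 288 gives 5p = 85, so p* = $17 and q* = 356.
With the tax collected from producers, supply shifts: qs = 4(p − 18.5) + 288.
Solving gives q = 341.2 with buyers paying $31.8 and producers receiving $13.3 (the $18.5 wedge).
Revenue = t · Q = 18.5 · 341.2 = $6312.2.

Tax revenue = $6312.2 thousand.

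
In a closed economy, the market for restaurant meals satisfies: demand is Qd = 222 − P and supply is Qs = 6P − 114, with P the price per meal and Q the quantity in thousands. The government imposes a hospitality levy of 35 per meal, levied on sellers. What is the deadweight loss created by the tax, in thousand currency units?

Deadweight loss = 525 thousand.

Before the tax: set 222 − P = 6P − 114 → P* = 48, Q* = 174.
With the tax collected from sellers, supply shifts: Qs = 6(P − 35) − 114.
New equilibrium: buyers pay 78, sellers receive 43, Q = 144. (Wedge: Pb − Ps = 35.)
Quantity falls by |ΔQ| = |174 − 144| = 30.
DWL = ½ · t · |ΔQ| = ½ · 35 · 30 = 525.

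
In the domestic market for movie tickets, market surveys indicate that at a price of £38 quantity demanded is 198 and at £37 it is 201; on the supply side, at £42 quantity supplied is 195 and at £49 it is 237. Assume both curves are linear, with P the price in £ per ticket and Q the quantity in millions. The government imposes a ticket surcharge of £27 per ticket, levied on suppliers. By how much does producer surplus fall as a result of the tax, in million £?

Producer surplus falls by £1458 million.

Demand slope: (201 − 198)/(37 − 38) = -3, so Qd = 312 − 3P.
Supply slope: (237 − 195)/(49 − 42) = 6, so Qs = 6P − 57.
Without the tax, 312 − 3P = 6P − 57 gives 9P = 369, so P* = £41 and Q* = 189.
With the tax collected from suppliers, supply shifts: Qs = 6(P − 27) − 57.
Solving gives Q = 135 with consumers paying £59 and suppliers receiving £32 (the £27 wedge).
ΔPS is the trapezoid between Q = 135 and Q = 189 of height £9: ½ · (189 + 135) · 9 = £1458.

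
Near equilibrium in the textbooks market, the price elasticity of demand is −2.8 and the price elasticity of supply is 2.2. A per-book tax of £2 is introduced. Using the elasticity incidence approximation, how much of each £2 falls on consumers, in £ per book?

Incidence ratio: consumers' share ≈ εs / (εs + |εd|) = 2.2 / (2.2 + 2.8) = 0.44.
So consumers bear ≈ 0.44 × £2 = £0.88; producers bear £1.12.

Consumers bear ≈ £0.88 per book.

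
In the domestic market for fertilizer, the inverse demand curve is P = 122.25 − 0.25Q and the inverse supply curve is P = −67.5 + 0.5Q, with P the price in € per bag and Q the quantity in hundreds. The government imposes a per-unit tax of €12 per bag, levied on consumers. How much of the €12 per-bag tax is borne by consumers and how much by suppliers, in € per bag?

Rewrite in direct form: Qd = 489 − 4P and Qs = 2P + 135.
Without the tax, 489 − 4P = 2P + 135 gives 6P = 354, so P* = €59 and Q* = 253.
With the tax collected from consumers, demand (in seller-price terms) shifts: Qd = 489 − 4(P + 12).
Solving gives Q = 237 with consumers paying €63 and suppliers receiving €51 (the €12 wedge).
Burden on consumers: €4; on suppliers: €8. (They sum to €12.)
The less price-elastic side of the market bears the larger share of a per-unit tax.

Consumers bear €4 per bag; suppliers bear €8 per bag.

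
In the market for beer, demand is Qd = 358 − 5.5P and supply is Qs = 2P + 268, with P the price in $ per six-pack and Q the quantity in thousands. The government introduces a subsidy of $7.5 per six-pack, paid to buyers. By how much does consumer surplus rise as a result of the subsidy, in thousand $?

Without the subsidy, 358 − 5.5P = 2P + 268 gives 7.5P = 90, so P* = $12 and Q* = 292.
With a per-unit subsidy paid to buyers, each effectively pays P − 7.5, so demand becomes Qd = 358 − 5.5(P − 7.5).
New equilibrium: buyers pay $10, suppliers receive $17.5, Q = 303. (Wedge: Pb − Ps = −7.5.)
ΔCS is the trapezoid between Q = 303 and Q = 292 of height $2: ½ · (292 + 303) · 2 = $595.

Consumer surplus rises by $595 thousand.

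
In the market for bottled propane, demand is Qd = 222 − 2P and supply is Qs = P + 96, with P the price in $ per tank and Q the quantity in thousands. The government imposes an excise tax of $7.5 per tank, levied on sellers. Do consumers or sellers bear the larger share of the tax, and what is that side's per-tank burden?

Before the tax: set 222 − 2P = P + 96 → P* = $42, Q* = 138.
With the tax collected from sellers, supply shifts: Qs = (P − 7.5) + 96.
Solving gives Q = 133 with consumers paying $44.5 and sellers receiving $37 (the $7.5 wedge).
Per-tank burden: consumers $2.5, sellers $5.
Sellers take the larger share because supply is less price-elastic here (demand slope 2 vs supply slope 1).
The less price-elastic side of the market bears the larger share of a per-unit tax.

Sellers bear the larger share: $5 per tank.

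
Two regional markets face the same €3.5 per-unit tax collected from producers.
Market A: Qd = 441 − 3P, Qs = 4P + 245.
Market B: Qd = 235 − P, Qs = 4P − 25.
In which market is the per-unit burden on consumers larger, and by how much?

Market A: pre-tax P* = €28, Q* = 357; post-tax Q = 351; per-unit burden on consumers = €2.
Market B: pre-tax P* = €52, Q* = 183; post-tax Q = 180.2; per-unit burden on consumers = €2.8.
Difference: €2 vs €2.8 → market B is larger by €0.8.

Market B, by €0.8.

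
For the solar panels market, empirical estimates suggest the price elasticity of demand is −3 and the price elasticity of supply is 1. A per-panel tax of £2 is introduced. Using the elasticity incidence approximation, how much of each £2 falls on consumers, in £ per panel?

Incidence ratio: consumers' share ≈ εs / (εs + |εd|) = 1 / (1 + 3) = 0.25.
So consumers bear ≈ 0.25 × £2 = £0.5; producers bear £1.5.

Consumers bear ≈ £0.5 per panel.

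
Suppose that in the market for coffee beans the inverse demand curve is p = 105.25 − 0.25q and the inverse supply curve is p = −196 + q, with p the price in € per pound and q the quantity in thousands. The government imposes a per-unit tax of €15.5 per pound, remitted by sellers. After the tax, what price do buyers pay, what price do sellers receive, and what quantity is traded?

Buyers pay €48.1; sellers receive €32.6; quantity = 228.6.

Rewrite in direct form: qd = 421 − 4p and qs = p + 196.
Before the tax: set 421 − 4p = p + 196 → p* = €45, q* = 241.
With the tax collected from sellers, supply shifts: qs = (p − 15.5) + 196.
Solving gives q = 228.6 with buyers paying €48.1 and sellers receiving €32.6 (the €15.5 wedge).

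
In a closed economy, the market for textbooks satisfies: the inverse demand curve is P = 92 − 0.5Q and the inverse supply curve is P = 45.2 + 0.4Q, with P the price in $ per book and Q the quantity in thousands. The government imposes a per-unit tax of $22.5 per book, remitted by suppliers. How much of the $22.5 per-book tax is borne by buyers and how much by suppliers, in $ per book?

Inverting to Q(P) form: Qd = 184 − 2P; Qs = 2.5P − 113.
Without the tax, 184 − 2P = 2.5P − 113 gives 4.5P = 297, so P* = $66 and Q* = 52.
With the tax collected from suppliers, supply shifts: Qs = 2.5(P − 22.5) − 113.
New equilibrium: buyers pay $78.5, suppliers receive $56, Q = 27. (Wedge: Pb − Ps = 22.5.)
Burden on buyers: $12.5; on suppliers: $10. (They sum to $22.5.)

Buyers bear $12.5 per book; suppliers bear $10 per book.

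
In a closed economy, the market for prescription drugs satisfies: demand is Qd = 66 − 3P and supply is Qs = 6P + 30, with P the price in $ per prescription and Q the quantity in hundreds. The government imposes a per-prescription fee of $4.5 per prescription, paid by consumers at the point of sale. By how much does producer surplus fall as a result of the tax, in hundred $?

Producer surplus falls by $74.25 hundred.

Before the tax: set 66 − 3P = 6P + 30 → P* = $4, Q* = 54.
With the tax collected from consumers, demand (in seller-price terms) shifts: Qd = 66 − 3(P + 4.5).
New equilibrium: consumers pay $7, suppliers receive $2.5, Q = 45. (Wedge: Pb − Ps = 4.5.)
ΔPS is the trapezoid between Q = 45 and Q = 54 of height $1.5: ½ · (54 + 45) · 1.5 = $74.25.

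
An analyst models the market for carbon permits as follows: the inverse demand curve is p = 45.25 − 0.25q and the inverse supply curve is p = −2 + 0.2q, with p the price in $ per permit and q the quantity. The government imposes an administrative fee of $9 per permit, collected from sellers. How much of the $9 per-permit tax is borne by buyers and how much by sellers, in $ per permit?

Buyers bear $5 per permit; sellers bear $4 per permit.

Rewrite in direct form: qd = 181 − 4p and qs = 5p + 10.
Before the tax: set 181 − 4p = 5p + 10 → p* = $19, q* = 105.
With the tax collected from sellers, supply shifts: qs = 5(p − 9) + 10.
Solving gives q = 85 with buyers paying $24 and sellers receiving $15 (the $9 wedge).
Burden on buyers: $5; on sellers: $4. (They sum to $9.)
The less price-elastic side of the market bears the larger share of a per-unit tax.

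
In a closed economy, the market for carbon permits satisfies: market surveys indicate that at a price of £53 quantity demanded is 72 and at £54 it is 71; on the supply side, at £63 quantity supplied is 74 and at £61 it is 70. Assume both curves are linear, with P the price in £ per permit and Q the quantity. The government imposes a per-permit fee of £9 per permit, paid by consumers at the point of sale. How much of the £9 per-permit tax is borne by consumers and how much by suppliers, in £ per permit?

Demand slope: (71 − 72)/(54 − 53) = -1, so Qd = 125 − P.
Supply slope: (70 − 74)/(61 − 63) = 2, so Qs = 2P − 52.
Before the tax: set 125 − P = 2P − 52 → P* = £59, Q* = 66.
With the tax collected from consumers, demand (in seller-price terms) shifts: Qd = 125 − (P + 9).
New equilibrium: consumers pay £65, suppliers receive £56, Q = 60. (Wedge: Pb − Ps = 9.)
Burden on consumers: £6; on suppliers: £3. (They sum to £9.)

Consumers bear £6 per permit; suppliers bear £3 per permit.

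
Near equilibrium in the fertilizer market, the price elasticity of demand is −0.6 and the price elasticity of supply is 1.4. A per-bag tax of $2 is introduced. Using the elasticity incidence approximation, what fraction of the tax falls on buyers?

Buyers' share ≈ 0.7.

Incidence ratio: buyers' share ≈ εs / (εs + |εd|) = 1.4 / (1.4 + 0.6) = 0.7.
Supply is the more elastic side, so buyers bear the larger share.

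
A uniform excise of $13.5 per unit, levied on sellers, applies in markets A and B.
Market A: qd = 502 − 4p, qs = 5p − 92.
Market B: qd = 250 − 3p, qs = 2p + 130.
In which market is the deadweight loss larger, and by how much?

Market A, by $93.15.

Market A: pre-tax p* = $66, q* = 238; post-tax q = 208; deadweight loss = $202.5.
Market B: pre-tax p* = $24, q* = 178; post-tax q = 161.8; deadweight loss = $109.35.
Difference: $202.5 vs $109.35 → market A is larger by $93.15.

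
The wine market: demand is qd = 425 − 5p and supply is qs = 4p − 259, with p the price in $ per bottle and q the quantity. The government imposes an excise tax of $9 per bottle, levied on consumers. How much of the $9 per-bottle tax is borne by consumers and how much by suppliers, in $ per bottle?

Consumers bear $4 per bottle; suppliers bear $5 per bottle.

Without the tax, 425 − 5p = 4p − 259 gives 9p = 684, so p* = $76 and q* = 45.
With the tax collected from consumers, demand (in seller-price terms) shifts: qd = 425 − 5(p + 9).
New equilibrium: consumers pay $80, suppliers receive $71, q = 25. (Wedge: pb − ps = 9.)
Burden on consumers: $4; on suppliers: $5. (They sum to $9.)
The less price-elastic side of the market bears the larger share of a per-unit tax.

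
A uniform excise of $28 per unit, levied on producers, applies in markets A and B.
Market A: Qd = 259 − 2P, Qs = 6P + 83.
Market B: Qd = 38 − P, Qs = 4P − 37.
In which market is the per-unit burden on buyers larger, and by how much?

Market B, by $1.4.

Market A: pre-tax P* = $22, Q* = 215; post-tax Q = 173; per-unit burden on buyers = $21.
Market B: pre-tax P* = $15, Q* = 23; post-tax Q = 0.6; per-unit burden on buyers = $22.4.
Difference: $21 vs $22.4 → market B is larger by $1.4.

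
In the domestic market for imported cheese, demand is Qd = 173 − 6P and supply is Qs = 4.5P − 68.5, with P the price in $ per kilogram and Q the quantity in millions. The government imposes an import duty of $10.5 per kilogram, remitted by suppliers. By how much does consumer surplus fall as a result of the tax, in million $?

Without the tax, 173 − 6P = 4.5P − 68.5 gives 10.5P = 241.5, so P* = $23 and Q* = 35.
With the tax collected from suppliers, supply shifts: Qs = 4.5(P − 10.5) − 68.5.
Solving gives Q = 8 with consumers paying $27.5 and suppliers receiving $17 (the $10.5 wedge).
ΔCS is the trapezoid between Q = 8 and Q = 35 of height $4.5: ½ · (35 + 8) · 4.5 = $96.75.

Consumer surplus falls by $96.75 million.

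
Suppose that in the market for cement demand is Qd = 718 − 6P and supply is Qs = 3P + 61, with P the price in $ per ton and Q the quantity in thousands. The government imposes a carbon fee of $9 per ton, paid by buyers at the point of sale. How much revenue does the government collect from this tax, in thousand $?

Tax revenue = $2358 thousand.

Without the tax, 718 − 6P = 3P + 61 gives 9P = 657, so P* = $73 and Q* = 280.
With the tax collected from buyers, demand (in seller-price terms) shifts: Qd = 718 − 6(P + 9).
Solving gives Q = 262 with buyers paying $76 and producers receiving $67 (the $9 wedge).
Revenue = t · Q = 9 · 262 = $2358.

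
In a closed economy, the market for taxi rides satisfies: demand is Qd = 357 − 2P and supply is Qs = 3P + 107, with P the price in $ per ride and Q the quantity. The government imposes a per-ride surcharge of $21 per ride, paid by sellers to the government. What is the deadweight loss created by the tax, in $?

Without the tax, 357 − 2P = 3P + 107 gives 5P = 250, so P* = $50 and Q* = 257.
With the tax collected from sellers, supply shifts: Qs = 3(P − 21) + 107.
Solving gives Q = 231.8 with consumers paying $62.6 and sellers receiving $41.6 (the $21 wedge).
Quantity falls by |ΔQ| = |257 − 231.8| = 25.2.
DWL = ½ · t · |ΔQ| = ½ · 21 · 25.2 = $264.6.

Deadweight loss = $264.6.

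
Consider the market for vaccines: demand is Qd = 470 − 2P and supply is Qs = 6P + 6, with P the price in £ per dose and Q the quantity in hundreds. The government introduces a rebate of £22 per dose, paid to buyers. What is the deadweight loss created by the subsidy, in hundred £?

Without the subsidy, 470 − 2P = 6P + 6 gives 8P = 464, so P* = £58 and Q* = 354.
With a per-unit subsidy paid to buyers, each effectively pays P − 22, so demand becomes Qd = 470 − 2(P − 22).
New equilibrium: buyers pay £41.5, producers receive £63.5, Q = 387. (Wedge: Pb − Ps = −22.)
Quantity rises by |ΔQ| = |354 − 387| = 33.
DWL = ½ · t · |ΔQ| = ½ · 22 · 33 = £363.

Deadweight loss = £363 hundred.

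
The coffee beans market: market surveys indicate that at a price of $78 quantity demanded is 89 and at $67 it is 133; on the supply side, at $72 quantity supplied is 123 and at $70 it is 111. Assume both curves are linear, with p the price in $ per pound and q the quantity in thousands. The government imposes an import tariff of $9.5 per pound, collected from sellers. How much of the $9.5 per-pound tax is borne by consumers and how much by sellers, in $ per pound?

Consumers bear $5.7 per pound; sellers bear $3.8 per pound.

Demand slope: (133 − 89)/(67 − 78) = -4, so qd = 401 − 4p.
Supply slope: (111 − 123)/(70 − 72) = 6, so qs = 6p − 309.
Before the tax: set 401 − 4p = 6p − 309 → p* = $71, q* = 117.
With the tax collected from sellers, supply shifts: qs = 6(p − 9.5) − 309.
Solving gives q = 94.2 with consumers paying $76.7 and sellers receiving $67.2 (the $9.5 wedge).
Burden on consumers: $5.7; on sellers: $3.8. (They sum to $9.5.)
The less price-elastic side of the market bears the larger share of a per-unit tax.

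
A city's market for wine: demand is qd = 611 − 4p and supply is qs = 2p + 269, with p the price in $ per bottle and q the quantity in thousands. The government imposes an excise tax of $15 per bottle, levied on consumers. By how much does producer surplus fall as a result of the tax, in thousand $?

Producer surplus falls by $3730 thousand.

Before the tax: set 611 − 4p = 2p + 269 → p* = $57, q* = 383.
With the tax collected from consumers, demand (in seller-price terms) shifts: qd = 611 − 4(p + 15).
New equilibrium: consumers pay $62, producers receive $47, q = 363. (Wedge: pb − ps = 15.)
ΔPS is the trapezoid between Q = 363 and Q = 383 of height $10: ½ · (383 + 363) · 10 = $3730.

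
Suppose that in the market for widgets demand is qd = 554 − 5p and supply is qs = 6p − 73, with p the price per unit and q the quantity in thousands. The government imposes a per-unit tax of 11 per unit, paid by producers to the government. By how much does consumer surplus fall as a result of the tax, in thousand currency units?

Before the tax: set 554 − 5p = 6p − 73 → p* = 57, q* = 269.
With the tax collected from producers, supply shifts: qs = 6(p − 11) − 73.
Solving gives q = 239 with consumers paying 63 and producers receiving 52 (the 11 wedge).
ΔCS is the trapezoid between Q = 239 and Q = 269 of height 6: ½ · (269 + 239) · 6 = 1524.

Consumer surplus falls by 1524 thousand.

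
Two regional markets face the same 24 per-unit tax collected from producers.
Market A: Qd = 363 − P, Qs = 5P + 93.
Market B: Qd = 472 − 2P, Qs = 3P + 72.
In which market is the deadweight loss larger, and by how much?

Market A: pre-tax P* = 45, Q* = 318; post-tax Q = 298; deadweight loss = 240.
Market B: pre-tax P* = 80, Q* = 312; post-tax Q = 283.2; deadweight loss = 345.6.
Difference: 240 vs 345.6 → market B is larger by 105.6.

Market B, by 105.6.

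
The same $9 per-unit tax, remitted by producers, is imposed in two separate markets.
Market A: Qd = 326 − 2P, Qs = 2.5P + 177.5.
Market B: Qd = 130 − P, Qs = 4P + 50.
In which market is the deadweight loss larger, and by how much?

Market A: pre-tax P* = $33, Q* = 260; post-tax Q = 250; deadweight loss = $45.
Market B: pre-tax P* = $16, Q* = 114; post-tax Q = 106.8; deadweight loss = $32.4.
Difference: $45 vs $32.4 → market A is larger by $12.6.

Market A, by $12.6.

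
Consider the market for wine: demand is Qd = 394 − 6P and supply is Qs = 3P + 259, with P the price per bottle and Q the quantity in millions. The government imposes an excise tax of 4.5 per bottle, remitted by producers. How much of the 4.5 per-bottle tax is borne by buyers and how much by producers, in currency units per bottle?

Without the tax, 394 − 6P = 3P + 259 gives 9P = 135, so P* = 15 and Q* = 304.
With the tax collected from producers, supply shifts: Qs = 3(P − 4.5) + 259.
New equilibrium: buyers pay 16.5, producers receive 12, Q = 295. (Wedge: Pb − Ps = 4.5.)
Burden on buyers: 1.5; on producers: 3. (They sum to 4.5.)
The less price-elastic side of the market bears the larger share of a per-unit tax.

Buyers bear 1.5 per bottle; producers bear 3 per bottle.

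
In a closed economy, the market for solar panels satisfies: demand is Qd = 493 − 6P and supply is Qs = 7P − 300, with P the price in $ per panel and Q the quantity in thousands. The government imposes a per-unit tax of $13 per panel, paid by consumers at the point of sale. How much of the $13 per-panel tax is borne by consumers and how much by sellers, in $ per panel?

Without the tax, 493 − 6P = 7P − 300 gives 13P = 793, so P* = $61 and Q* = 127.
With the tax collected from consumers, demand (in seller-price terms) shifts: Qd = 493 − 6(P + 13).
Solving gives Q = 85 with consumers paying $68 and sellers receiving $55 (the $13 wedge).
Burden on consumers: $7; on sellers: $6. (They sum to $13.)
The less price-elastic side of the market bears the larger share of a per-unit tax.

Consumers bear $7 per panel; sellers bear $6 per panel.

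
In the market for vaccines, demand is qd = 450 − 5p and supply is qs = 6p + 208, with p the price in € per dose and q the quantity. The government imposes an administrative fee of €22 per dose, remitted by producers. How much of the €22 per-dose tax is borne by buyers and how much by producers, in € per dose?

Buyers bear €12 per dose; producers bear €10 per dose.

Without the tax, 450 − 5p = 6p + 208 gives 11p = 242, so p* = €22 and q* = 340.
With the tax collected from producers, supply shifts: qs = 6(p − 22) + 208.
Solving gives q = 280 with buyers paying €34 and producers receiving €12 (the €22 wedge).
Burden on buyers: €12; on producers: €10. (They sum to €22.)
The less price-elastic side of the market bears the larger share of a per-unit tax.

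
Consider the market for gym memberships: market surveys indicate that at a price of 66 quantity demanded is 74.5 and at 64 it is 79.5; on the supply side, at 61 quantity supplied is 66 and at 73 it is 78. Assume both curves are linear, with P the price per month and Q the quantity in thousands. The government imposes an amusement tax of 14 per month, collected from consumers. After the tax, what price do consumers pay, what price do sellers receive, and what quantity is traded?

Demand slope: (79.5 − 74.5)/(64 − 66) = -2.5, so Qd = 239.5 − 2.5P.
Supply slope: (78 − 66)/(73 − 61) = 1, so Qs = P + 5.
Before the tax: set 239.5 − 2.5P = P + 5 → P* = 67, Q* = 72.
With the tax collected from consumers, demand (in seller-price terms) shifts: Qd = 239.5 − 2.5(P + 14).
Solving gives Q = 62 with consumers paying 71 and sellers receiving 57 (the 14 wedge).

Consumers pay 71; sellers receive 57; quantity = 62.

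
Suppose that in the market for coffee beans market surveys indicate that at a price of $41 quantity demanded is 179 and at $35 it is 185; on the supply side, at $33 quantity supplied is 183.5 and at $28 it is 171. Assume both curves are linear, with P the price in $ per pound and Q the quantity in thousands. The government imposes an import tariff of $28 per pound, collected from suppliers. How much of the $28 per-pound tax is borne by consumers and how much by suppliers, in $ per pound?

Consumers bear $20 per pound; suppliers bear $8 per pound.

Demand slope: (185 − 179)/(35 − 41) = -1, so Qd = 220 − P.
Supply slope: (171 − 183.5)/(28 − 33) = 2.5, so Qs = 2.5P + 101.
Before the tax: set 220 − P = 2.5P + 101 → P* = $34, Q* = 186.
With the tax collected from suppliers, supply shifts: Qs = 2.5(P − 28) + 101.
Solving gives Q = 166 with consumers paying $54 and suppliers receiving $26 (the $28 wedge).
Burden on consumers: $20; on suppliers: $8. (They sum to $28.)
The less price-elastic side of the market bears the larger share of a per-unit tax.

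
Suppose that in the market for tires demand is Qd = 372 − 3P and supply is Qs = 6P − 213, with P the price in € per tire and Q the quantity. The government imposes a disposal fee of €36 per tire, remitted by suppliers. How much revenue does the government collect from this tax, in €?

Without the tax, 372 − 3P = 6P − 213 gives 9P = 585, so P* = €65 and Q* = 177.
With the tax collected from suppliers, supply shifts: Qs = 6(P − 36) − 213.
New equilibrium: buyers pay €89, suppliers receive €53, Q = 105. (Wedge: Pb − Ps = 36.)
Revenue = t · Q = 36 · 105 = €3780.

Tax revenue = €3780.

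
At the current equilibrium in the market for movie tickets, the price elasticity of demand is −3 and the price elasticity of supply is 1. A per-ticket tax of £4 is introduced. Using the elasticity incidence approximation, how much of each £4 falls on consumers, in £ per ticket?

Incidence ratio: consumers' share ≈ εs / (εs + |εd|) = 1 / (1 + 3) = 0.25.
So consumers bear ≈ 0.25 × £4 = £1; suppliers bear £3.

Consumers bear ≈ £1 per ticket.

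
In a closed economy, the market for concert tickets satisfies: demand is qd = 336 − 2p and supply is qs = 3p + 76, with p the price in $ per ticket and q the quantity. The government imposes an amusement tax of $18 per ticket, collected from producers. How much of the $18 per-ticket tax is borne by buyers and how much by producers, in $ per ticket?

Buyers bear $10.8 per ticket; producers bear $7.2 per ticket.

Without the tax, 336 − 2p = 3p + 76 gives 5p = 260, so p* = $52 and q* = 232.
With the tax collected from producers, supply shifts: qs = 3(p − 18) + 76.
New equilibrium: buyers pay $62.8, producers receive $44.8, q = 210.4. (Wedge: pb − ps = 18.)
Burden on buyers: $10.8; on producers: $7.2. (They sum to $18.)
The less price-elastic side of the market bears the larger share of a per-unit tax.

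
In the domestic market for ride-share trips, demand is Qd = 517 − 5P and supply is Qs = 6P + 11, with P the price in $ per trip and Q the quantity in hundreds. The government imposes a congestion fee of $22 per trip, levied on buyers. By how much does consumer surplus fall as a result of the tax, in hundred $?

Consumer surplus falls by $3084 hundred.

Without the tax, 517 − 5P = 6P + 11 gives 11P = 506, so P* = $46 and Q* = 287.
With the tax collected from buyers, demand (in seller-price terms) shifts: Qd = 517 − 5(P + 22).
New equilibrium: buyers pay $58, sellers receive $36, Q = 227. (Wedge: Pb − Ps = 22.)
ΔCS is the trapezoid between Q = 227 and Q = 287 of height $12: ½ · (287 + 227) · 12 = $3084.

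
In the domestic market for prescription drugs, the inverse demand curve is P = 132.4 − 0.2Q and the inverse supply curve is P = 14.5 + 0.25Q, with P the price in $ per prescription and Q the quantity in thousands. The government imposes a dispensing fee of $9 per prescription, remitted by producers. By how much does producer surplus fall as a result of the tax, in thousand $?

Producer surplus falls by $1260 thousand.

Inverting to Q(P) form: Qd = 662 − 5P; Qs = 4P − 58.
Before the tax: set 662 − 5P = 4P − 58 → P* = $80, Q* = 262.
With the tax collected from producers, supply shifts: Qs = 4(P − 9) − 58.
Solving gives Q = 242 with consumers paying $84 and producers receiving $75 (the $9 wedge).
ΔPS is the trapezoid between Q = 242 and Q = 262 of height $5: ½ · (262 + 242) · 5 = $1260.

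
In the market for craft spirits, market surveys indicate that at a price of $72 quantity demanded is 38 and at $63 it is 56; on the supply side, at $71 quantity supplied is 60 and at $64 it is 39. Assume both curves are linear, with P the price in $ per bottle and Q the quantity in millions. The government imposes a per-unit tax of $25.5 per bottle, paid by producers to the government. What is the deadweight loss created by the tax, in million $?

Demand slope: (56 − 38)/(63 − 72) = -2, so Qd = 182 − 2P.
Supply slope: (39 − 60)/(64 − 71) = 3, so Qs = 3P − 153.
Without the tax, 182 − 2P = 3P − 153 gives 5P = 335, so P* = $67 and Q* = 48.
With the tax collected from producers, supply shifts: Qs = 3(P − 25.5) − 153.
New equilibrium: buyers pay $82.3, producers receive $56.8, Q = 17.4. (Wedge: Pb − Ps = 25.5.)
Quantity falls by |ΔQ| = |48 − 17.4| = 30.6.
DWL = ½ · t · |ΔQ| = ½ · 25.5 · 30.6 = $390.15.

Deadweight loss = $390.15 million.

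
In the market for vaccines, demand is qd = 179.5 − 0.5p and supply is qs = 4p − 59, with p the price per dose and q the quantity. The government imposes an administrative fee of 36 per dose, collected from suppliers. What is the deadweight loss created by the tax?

Without the tax, 179.5 − 0.5p = 4p − 59 gives 4.5p = 238.5, so p* = 53 and q* = 153.
With the tax collected from suppliers, supply shifts: qs = 4(p − 36) − 59.
Solving gives q = 137 with buyers paying 85 and suppliers receiving 49 (the 36 wedge).
Quantity falls by |ΔQ| = |153 − 137| = 16.
DWL = ½ · t · |ΔQ| = ½ · 36 · 16 = 288.

Deadweight loss = 288.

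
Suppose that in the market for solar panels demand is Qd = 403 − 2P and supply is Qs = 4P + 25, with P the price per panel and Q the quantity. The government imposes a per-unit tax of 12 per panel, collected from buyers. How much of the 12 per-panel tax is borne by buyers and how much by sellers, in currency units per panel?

Buyers bear 8 per panel; sellers bear 4 per panel.

Before the tax: set 403 − 2P = 4P + 25 → P* = 63, Q* = 277.
With the tax collected from buyers, demand (in seller-price terms) shifts: Qd = 403 − 2(P + 12).
New equilibrium: buyers pay 71, sellers receive 59, Q = 261. (Wedge: Pb − Ps = 12.)
Burden on buyers: 8; on sellers: 4. (They sum to 12.)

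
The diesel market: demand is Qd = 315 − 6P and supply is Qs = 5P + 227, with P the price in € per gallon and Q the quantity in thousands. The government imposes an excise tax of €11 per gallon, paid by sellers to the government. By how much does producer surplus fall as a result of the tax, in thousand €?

Producer surplus falls by €1512 thousand.

Without the tax, 315 − 6P = 5P + 227 gives 11P = 88, so P* = €8 and Q* = 267.
With the tax collected from sellers, supply shifts: Qs = 5(P − 11) + 227.
New equilibrium: consumers pay €13, sellers receive €2, Q = 237. (Wedge: Pb − Ps = 11.)
ΔPS is the trapezoid between Q = 237 and Q = 267 of height €6: ½ · (267 + 237) · 6 = €1512.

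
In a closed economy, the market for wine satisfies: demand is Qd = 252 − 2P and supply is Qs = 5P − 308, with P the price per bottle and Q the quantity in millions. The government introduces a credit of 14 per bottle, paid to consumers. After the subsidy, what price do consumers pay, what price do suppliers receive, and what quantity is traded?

Without the subsidy, 252 − 2P = 5P − 308 gives 7P = 560, so P* = 80 and Q* = 92.
With a per-unit subsidy paid to consumers, each effectively pays P − 14, so demand becomes Qd = 252 − 2(P − 14).
Solving gives Q = 112 with consumers paying 70 and suppliers receiving 84 (the 14 wedge).

Consumers pay 70; suppliers receive 84; quantity = 112.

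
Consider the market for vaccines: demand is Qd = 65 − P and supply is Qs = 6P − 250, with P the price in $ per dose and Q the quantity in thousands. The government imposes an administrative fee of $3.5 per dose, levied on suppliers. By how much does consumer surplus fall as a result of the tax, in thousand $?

Without the tax, 65 − P = 6P − 250 gives 7P = 315, so P* = $45 and Q* = 20.
With the tax collected from suppliers, supply shifts: Qs = 6(P − 3.5) − 250.
New equilibrium: buyers pay $48, suppliers receive $44.5, Q = 17. (Wedge: Pb − Ps = 3.5.)
ΔCS is the trapezoid between Q = 17 and Q = 20 of height $3: ½ · (20 + 17) · 3 = $55.5.

Consumer surplus falls by $55.5 thousand.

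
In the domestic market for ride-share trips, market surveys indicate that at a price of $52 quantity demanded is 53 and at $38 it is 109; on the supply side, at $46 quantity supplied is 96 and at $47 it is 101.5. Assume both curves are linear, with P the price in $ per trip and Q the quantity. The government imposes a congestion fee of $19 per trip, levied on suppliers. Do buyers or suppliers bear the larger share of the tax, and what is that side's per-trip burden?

Buyers bear the larger share: $11 per trip.

Demand slope: (109 − 53)/(38 − 52) = -4, so Qd = 261 − 4P.
Supply slope: (101.5 − 96)/(47 − 46) = 5.5, so Qs = 5.5P − 157.
Without the tax, 261 − 4P = 5.5P − 157 gives 9.5P = 418, so P* = $44 and Q* = 85.
With the tax collected from suppliers, supply shifts: Qs = 5.5(P − 19) − 157.
Solving gives Q = 41 with buyers paying $55 and suppliers receiving $36 (the $19 wedge).
Per-trip burden: buyers $11, suppliers $8.
Buyers take the larger share because demand is less price-elastic here (demand slope 4 vs supply slope 5.5).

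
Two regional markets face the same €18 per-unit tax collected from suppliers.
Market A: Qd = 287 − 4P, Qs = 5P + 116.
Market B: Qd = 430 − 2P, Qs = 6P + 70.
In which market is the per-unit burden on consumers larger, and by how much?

Market A: pre-tax P* = €19, Q* = 211; post-tax Q = 171; per-unit burden on consumers = €10.
Market B: pre-tax P* = €45, Q* = 340; post-tax Q = 313; per-unit burden on consumers = €13.5.
Difference: €10 vs €13.5 → market B is larger by €3.5.

Market B, by €3.5.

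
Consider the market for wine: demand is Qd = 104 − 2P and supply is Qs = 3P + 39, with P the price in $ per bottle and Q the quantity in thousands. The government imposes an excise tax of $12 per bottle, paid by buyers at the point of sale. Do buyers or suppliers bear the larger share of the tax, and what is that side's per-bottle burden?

Without the tax, 104 − 2P = 3P + 39 gives 5P = 65, so P* = $13 and Q* = 78.
With the tax collected from buyers, demand (in seller-price terms) shifts: Qd = 104 − 2(P + 12).
Solving gives Q = 63.6 with buyers paying $20.2 and suppliers receiving $8.2 (the $12 wedge).
Per-bottle burden: buyers $7.2, suppliers $4.8.
Buyers take the larger share because demand is less price-elastic here (demand slope 2 vs supply slope 3).
The less price-elastic side of the market bears the larger share of a per-unit tax.

Buyers bear the larger share: $7.2 per bottle.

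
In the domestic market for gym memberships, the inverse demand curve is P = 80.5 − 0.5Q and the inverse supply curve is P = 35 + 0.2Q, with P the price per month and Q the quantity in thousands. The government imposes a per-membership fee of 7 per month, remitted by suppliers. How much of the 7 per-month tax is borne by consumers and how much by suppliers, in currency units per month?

Inverting to Q(P) form: Qd = 161 − 2P; Qs = 5P − 175.
Before the tax: set 161 − 2P = 5P − 175 → P* = 48, Q* = 65.
With the tax collected from suppliers, supply shifts: Qs = 5(P − 7) − 175.
Solving gives Q = 55 with consumers paying 53 and suppliers receiving 46 (the 7 wedge).
Burden on consumers: 5; on suppliers: 2. (They sum to 7.)
The less price-elastic side of the market bears the larger share of a per-unit tax.

Consumers bear 5 per month; suppliers bear 2 per month.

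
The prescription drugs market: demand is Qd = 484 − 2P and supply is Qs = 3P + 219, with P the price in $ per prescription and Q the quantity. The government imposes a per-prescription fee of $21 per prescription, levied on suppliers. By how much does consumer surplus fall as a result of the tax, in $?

Consumer surplus falls by $4604.04.

Without the tax, 484 − 2P = 3P + 219 gives 5P = 265, so P* = $53 and Q* = 378.
With the tax collected from suppliers, supply shifts: Qs = 3(P − 21) + 219.
New equilibrium: consumers pay $65.6, suppliers receive $44.6, Q = 352.8. (Wedge: Pb − Ps = 21.)
ΔCS is the trapezoid between Q = 352.8 and Q = 378 of height $12.6: ½ · (378 + 352.8) · 12.6 = $4604.04.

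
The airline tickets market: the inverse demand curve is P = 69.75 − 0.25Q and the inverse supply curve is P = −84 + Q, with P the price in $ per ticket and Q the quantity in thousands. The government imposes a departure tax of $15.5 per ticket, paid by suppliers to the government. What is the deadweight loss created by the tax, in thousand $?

Inverting to Q(P) form: Qd = 279 − 4P; Qs = P + 84.
Before the tax: set 279 − 4P = P + 84 → P* = $39, Q* = 123.
With the tax collected from suppliers, supply shifts: Qs = (P − 15.5) + 84.
New equilibrium: consumers pay $42.1, suppliers receive $26.6, Q = 110.6. (Wedge: Pb − Ps = 15.5.)
Quantity falls by |ΔQ| = |123 − 110.6| = 12.4.
DWL = ½ · t · |ΔQ| = ½ · 15.5 · 12.4 = $96.1.

Deadweight loss = $96.1 thousand.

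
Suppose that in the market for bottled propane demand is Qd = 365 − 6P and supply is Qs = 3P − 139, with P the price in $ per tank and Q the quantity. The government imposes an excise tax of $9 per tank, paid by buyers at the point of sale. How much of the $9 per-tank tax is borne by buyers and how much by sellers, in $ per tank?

Buyers bear $3 per tank; sellers bear $6 per tank.

Without the tax, 365 − 6P = 3P − 139 gives 9P = 504, so P* = $56 and Q* = 29.
With the tax collected from buyers, demand (in seller-price terms) shifts: Qd = 365 − 6(P + 9).
New equilibrium: buyers pay $59, sellers receive $50, Q = 11. (Wedge: Pb − Ps = 9.)
Burden on buyers: $3; on sellers: $6. (They sum to $9.)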